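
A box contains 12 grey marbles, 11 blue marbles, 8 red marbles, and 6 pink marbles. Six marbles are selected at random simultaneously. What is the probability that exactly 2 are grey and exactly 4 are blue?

Unordered draws without replacement: count favorable combinations over C(37,6).
Favorable = C(12,2) · C(11,4) · C(8,0) · C(6,0) = 21780; total = C(37,6) = 2324784.
P = 21780/2324784 = 165/17612 ≈ 0.0094.

165/17612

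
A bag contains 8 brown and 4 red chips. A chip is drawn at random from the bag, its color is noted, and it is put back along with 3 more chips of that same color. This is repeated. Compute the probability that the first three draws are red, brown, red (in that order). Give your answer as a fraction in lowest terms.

Track the composition after each reinforcement of +3.
P = (4/12) · (8/15) · (7/18) = 28/405 ≈ 0.0691.

28/405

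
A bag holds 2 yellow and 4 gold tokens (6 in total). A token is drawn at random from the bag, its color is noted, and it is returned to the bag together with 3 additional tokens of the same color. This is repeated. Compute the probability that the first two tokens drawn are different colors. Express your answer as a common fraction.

Either gold then yellow, or yellow then gold; after the first draw the total is 9.
P = (4/6)·(2/9) + (2/6)·(4/9) = 8/27 ≈ 0.2963.

8/27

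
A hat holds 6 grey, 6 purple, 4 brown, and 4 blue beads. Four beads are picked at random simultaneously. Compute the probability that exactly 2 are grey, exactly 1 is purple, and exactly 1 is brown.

Unordered draws without replacement: count favorable combinations over C(20,4).
Favorable = C(6,2) · C(6,1) · C(4,1) · C(4,0) = 360; total = C(20,4) = 4845.
P = 360/4845 = 24/323 ≈ 0.0743.

24/323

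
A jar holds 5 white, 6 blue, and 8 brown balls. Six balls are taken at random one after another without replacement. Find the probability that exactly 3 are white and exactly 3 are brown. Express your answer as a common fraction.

20/969

Unordered draws without replacement: count favorable combinations over C(19,6).
Favorable = C(5,3) · C(6,0) · C(8,3) = 560; total = C(19,6) = 27132.
P = 560/27132 = 20/969 ≈ 0.0206.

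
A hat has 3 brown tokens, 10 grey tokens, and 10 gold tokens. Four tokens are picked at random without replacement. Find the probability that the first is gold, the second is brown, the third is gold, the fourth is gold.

18/1771

Multiply the conditional probability of each draw in order, without replacement, so each draw removes one from its color and from the total.
P = (10/23) · (3/22) · (9/21) · (8/20) = 18/1771 ≈ 0.0102.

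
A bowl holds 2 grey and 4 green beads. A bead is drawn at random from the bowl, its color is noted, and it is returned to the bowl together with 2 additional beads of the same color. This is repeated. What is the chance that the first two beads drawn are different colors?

1/3

Either green then grey, or grey then green; after the first draw the total is 8.
P = (4/6)·(2/8) + (2/6)·(4/8) = 1/3 ≈ 0.3333.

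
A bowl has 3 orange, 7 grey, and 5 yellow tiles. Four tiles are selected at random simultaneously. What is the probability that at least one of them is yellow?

11/13

Use the complement: P(at least one yellow) = 1 − P(no yellow).
P(none) = C(10,4)/C(15,4) = 210/1365.
So P = 1 − 210/1365 = 11/13 ≈ 0.8462.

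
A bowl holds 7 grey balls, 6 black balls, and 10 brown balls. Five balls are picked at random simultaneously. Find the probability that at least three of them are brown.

Sum the hypergeometric tail for j = 3,…,5 brown balls.
Favorable = C(10,3)·C(13,2) + C(10,4)·C(13,1) + C(10,5)·C(13,0) = 12342; total = C(23,5) = 33649.
P = 12342/33649 = 1122/3059 ≈ 0.3668.

1122/3059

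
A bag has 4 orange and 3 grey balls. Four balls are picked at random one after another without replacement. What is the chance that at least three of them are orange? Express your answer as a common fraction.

13/35

Sum the hypergeometric tail for j = 3,…,4 orange balls.
Favorable = C(4,3)·C(3,1) + C(4,4)·C(3,0) = 13; total = C(7,4) = 35.
P = 13/35 = 13/35 ≈ 0.3714.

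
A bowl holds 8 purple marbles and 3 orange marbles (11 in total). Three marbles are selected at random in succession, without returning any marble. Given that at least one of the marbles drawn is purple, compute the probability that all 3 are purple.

P(all 3 purple) = C(8,3)/C(11,3) = 56/165; P(at least one purple) = 1 − C(3,3)/C(11,3) = 164/165.
Since 'all 3 purple' ⊆ 'at least one purple', P(all 3 | at least one) = 56/165 / 164/165 = 14/41 ≈ 0.3415.

14/41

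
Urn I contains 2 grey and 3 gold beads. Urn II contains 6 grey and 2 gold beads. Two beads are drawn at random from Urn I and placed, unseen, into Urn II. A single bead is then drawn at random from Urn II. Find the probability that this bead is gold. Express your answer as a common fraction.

8/25

Condition on how many of the transferred beads are gold (from Urn I: 3 gold of 5; then Urn II has 10 total).
  0 gold: C(3,0)C(2,2)/C(5,2) = 1/10; then P = 2/10
  1 gold: C(3,1)C(2,1)/C(5,2) = 3/5; then P = 3/10
  2 gold: C(3,2)C(2,0)/C(5,2) = 3/10; then P = 4/10
P(gold from Urn II) = 8/25 ≈ 0.3200.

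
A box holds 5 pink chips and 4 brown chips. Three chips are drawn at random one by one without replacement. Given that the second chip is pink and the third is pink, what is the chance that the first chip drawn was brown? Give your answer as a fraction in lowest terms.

4/7

P(first=brown and the second chip is pink and the third is pink) = (4/9)·(5/8)·(4/7) = 10/63.
P(E) = Σ over first color = 5/42 + 10/63 = 5/18.
By Bayes, P(first=brown | E) = 10/63 / 5/18 = 4/7 ≈ 0.5714.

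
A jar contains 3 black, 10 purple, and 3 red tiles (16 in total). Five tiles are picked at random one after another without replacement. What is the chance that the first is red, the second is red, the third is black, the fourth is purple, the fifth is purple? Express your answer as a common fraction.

9/2912

Multiply the conditional probability of each draw in order, without replacement, so each draw removes one from its color and from the total.
P = (3/16) · (2/15) · (3/14) · (10/13) · (9/12) = 9/2912 ≈ 0.0031.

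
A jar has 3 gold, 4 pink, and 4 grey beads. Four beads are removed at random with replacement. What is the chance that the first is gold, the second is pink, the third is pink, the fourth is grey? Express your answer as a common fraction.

192/14641

Multiply the conditional probability of each draw in order, with replacement (the composition resets each draw).
P = (3/11) · (4/11) · (4/11) · (4/11) = 192/14641 ≈ 0.0131.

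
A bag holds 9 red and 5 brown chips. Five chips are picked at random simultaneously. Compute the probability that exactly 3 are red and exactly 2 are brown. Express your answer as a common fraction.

Unordered draws without replacement: count favorable combinations over C(14,5).
Favorable = C(9,3) · C(5,2) = 840; total = C(14,5) = 2002.
P = 840/2002 = 60/143 ≈ 0.4196.

60/143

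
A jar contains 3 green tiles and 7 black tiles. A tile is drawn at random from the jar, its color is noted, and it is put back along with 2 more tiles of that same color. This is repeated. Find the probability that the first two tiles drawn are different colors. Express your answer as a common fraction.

Either green then black, or black then green; after the first draw the total is 12.
P = (3/10)·(7/12) + (7/10)·(3/12) = 7/20 ≈ 0.3500.

7/20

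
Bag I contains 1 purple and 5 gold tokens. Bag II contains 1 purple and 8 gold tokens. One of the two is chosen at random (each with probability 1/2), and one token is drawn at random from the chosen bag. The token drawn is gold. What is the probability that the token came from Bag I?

15/31

P(gold | Bag I) = 5/6; P(gold | Bag II) = 8/9.
P(gold) = 1/2·5/6 + 1/2·8/9 = 31/36.
By Bayes' rule, P(Bag I | gold) = 5/12 / 31/36 = 15/31 ≈ 0.4839.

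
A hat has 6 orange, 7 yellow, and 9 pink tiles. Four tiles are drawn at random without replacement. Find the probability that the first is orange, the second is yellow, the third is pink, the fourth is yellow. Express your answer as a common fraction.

Multiply the conditional probability of each draw in order, without replacement, so each draw removes one from its color and from the total.
P = (6/22) · (7/21) · (9/20) · (6/19) = 27/2090 ≈ 0.0129.

27/2090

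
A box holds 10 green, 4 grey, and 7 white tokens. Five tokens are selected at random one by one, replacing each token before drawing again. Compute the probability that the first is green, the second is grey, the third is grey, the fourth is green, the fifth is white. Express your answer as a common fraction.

Multiply the conditional probability of each draw in order, with replacement (the composition resets each draw).
P = (10/21) · (4/21) · (4/21) · (10/21) · (7/21) = 1600/583443 ≈ 0.0027.

1600/583443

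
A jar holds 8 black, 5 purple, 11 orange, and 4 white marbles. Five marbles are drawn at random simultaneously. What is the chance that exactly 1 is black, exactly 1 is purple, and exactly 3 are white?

Unordered draws without replacement: count favorable combinations over C(28,5).
Favorable = C(8,1) · C(5,1) · C(11,0) · C(4,3) = 160; total = C(28,5) = 98280.
P = 160/98280 = 4/2457 ≈ 0.0016.

4/2457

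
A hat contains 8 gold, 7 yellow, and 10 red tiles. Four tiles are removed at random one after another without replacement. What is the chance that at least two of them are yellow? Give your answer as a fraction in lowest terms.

Sum the hypergeometric tail for j = 2,…,4 yellow tiles.
Favorable = C(7,2)·C(18,2) + C(7,3)·C(18,1) + C(7,4)·C(18,0) = 3878; total = C(25,4) = 12650.
P = 3878/12650 = 1939/6325 ≈ 0.3066.

1939/6325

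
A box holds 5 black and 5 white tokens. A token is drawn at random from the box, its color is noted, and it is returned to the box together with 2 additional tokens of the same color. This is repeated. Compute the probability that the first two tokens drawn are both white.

7/24

After a white draw the box holds 7 white out of 12.
P = (5/10)·(7/12) = 7/24 ≈ 0.2917.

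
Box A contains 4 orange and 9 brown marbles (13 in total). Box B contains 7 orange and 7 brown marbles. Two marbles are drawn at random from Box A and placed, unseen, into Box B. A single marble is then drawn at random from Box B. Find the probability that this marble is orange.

99/208

Condition on how many of the transferred marbles are orange (from Box A: 4 orange of 13; then Box B has 16 total).
  0 orange: C(4,0)C(9,2)/C(13,2) = 6/13; then P = 7/16
  1 orange: C(4,1)C(9,1)/C(13,2) = 6/13; then P = 8/16
  2 orange: C(4,2)C(9,0)/C(13,2) = 1/13; then P = 9/16
P(orange from Box B) = 99/208 ≈ 0.4760.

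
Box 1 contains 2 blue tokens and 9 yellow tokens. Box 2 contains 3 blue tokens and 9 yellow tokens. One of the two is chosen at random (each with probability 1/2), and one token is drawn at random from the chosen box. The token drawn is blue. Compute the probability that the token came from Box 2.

11/19

P(blue | Box 1) = 2/11; P(blue | Box 2) = 1/4.
P(blue) = 1/2·2/11 + 1/2·1/4 = 19/88.
By Bayes' rule, P(Box 2 | blue) = 1/8 / 19/88 = 11/19 ≈ 0.5789.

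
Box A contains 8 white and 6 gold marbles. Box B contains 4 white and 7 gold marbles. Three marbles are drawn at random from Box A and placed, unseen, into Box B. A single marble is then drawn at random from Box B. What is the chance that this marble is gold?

29/49

Condition on how many of the transferred marbles are gold (from Box A: 6 gold of 14; then Box B has 14 total).
  0 gold: C(6,0)C(8,3)/C(14,3) = 2/13; then P = 7/14
  1 gold: C(6,1)C(8,2)/C(14,3) = 6/13; then P = 8/14
  2 gold: C(6,2)C(8,1)/C(14,3) = 30/91; then P = 9/14
  3 gold: C(6,3)C(8,0)/C(14,3) = 5/91; then P = 10/14
P(gold from Box B) = 29/49 ≈ 0.5918.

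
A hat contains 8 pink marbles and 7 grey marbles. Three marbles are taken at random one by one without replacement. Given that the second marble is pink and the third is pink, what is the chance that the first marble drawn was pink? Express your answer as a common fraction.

P(first=pink and the second marble is pink and the third is pink) = (8/15)·(7/14)·(6/13) = 8/65.
P(E) = Σ over first color = 8/65 + 28/195 = 4/15.
By Bayes, P(first=pink | E) = 8/65 / 4/15 = 6/13 ≈ 0.4615.

6/13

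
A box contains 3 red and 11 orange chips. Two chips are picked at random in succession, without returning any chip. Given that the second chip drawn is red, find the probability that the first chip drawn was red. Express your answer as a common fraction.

P(first=red and the second chip drawn is red) = (3/14)·(2/13) = 3/91.
P(the second chip drawn is red) = Σ over first color = 3/91 + 33/182 = 3/14.
By Bayes, P(first=red | the second chip drawn is red) = 3/91 / 3/14 = 2/13 ≈ 0.1538.

2/13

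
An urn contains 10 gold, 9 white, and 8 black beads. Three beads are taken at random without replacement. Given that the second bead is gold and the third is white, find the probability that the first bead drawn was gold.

P(first=gold and the second bead is gold and the third is white) = (10/27)·(9/26)·(9/25) = 3/65.
P(E) = Σ over first color = 3/65 + 8/195 + 8/195 = 5/39.
By Bayes, P(first=gold | E) = 3/65 / 5/39 = 9/25 ≈ 0.3600.

9/25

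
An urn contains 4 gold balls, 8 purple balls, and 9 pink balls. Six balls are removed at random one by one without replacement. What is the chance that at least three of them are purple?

Sum the hypergeometric tail for j = 3,…,6 purple balls.
Favorable = C(8,3)·C(13,3) + C(8,4)·C(13,2) + C(8,5)·C(13,1) + C(8,6)·C(13,0) = 22232; total = C(21,6) = 54264.
P = 22232/54264 = 397/969 ≈ 0.4097.

397/969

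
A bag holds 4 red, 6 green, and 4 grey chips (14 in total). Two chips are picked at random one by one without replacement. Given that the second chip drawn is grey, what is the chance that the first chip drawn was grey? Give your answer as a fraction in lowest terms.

3/13

P(first=grey and the second chip drawn is grey) = (4/14)·(3/13) = 6/91.
P(the second chip drawn is grey) = Σ over first color = 8/91 + 12/91 + 6/91 = 2/7.
By Bayes, P(first=grey | the second chip drawn is grey) = 6/91 / 2/7 = 3/13 ≈ 0.2308.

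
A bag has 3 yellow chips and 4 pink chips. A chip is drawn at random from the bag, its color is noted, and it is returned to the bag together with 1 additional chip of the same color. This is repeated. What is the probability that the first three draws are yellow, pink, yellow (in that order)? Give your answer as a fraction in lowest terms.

2/21

Track the composition after each reinforcement of +1.
P = (3/7) · (4/8) · (4/9) = 2/21 ≈ 0.0952.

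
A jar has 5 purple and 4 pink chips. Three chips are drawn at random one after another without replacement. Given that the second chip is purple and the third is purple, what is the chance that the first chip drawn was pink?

P(first=pink and the second chip is purple and the third is purple) = (4/9)·(5/8)·(4/7) = 10/63.
P(E) = Σ over first color = 5/42 + 10/63 = 5/18.
By Bayes, P(first=pink | E) = 10/63 / 5/18 = 4/7 ≈ 0.5714.

4/7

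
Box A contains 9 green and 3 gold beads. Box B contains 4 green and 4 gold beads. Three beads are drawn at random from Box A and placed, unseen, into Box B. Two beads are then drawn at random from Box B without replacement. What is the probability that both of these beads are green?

183/605

Condition on how many of the transferred beads are green (from Box A: 9 green of 12; then Box B has 11 total).
  0 green: C(9,0)C(3,3)/C(12,3) = 1/220; then P = C(4,2)/C(11,2) = 6/55
  1 green: C(9,1)C(3,2)/C(12,3) = 27/220; then P = C(5,2)/C(11,2) = 2/11
  2 green: C(9,2)C(3,1)/C(12,3) = 27/55; then P = C(6,2)/C(11,2) = 3/11
  3 green: C(9,3)C(3,0)/C(12,3) = 21/55; then P = C(7,2)/C(11,2) = 21/55
P(both green) = 183/605 ≈ 0.3025.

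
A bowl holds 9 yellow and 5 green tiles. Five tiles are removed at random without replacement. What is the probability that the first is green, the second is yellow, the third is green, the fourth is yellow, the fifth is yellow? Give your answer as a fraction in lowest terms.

Multiply the conditional probability of each draw in order, without replacement, so each draw removes one from its color and from the total.
P = (5/14) · (9/13) · (4/12) · (8/11) · (7/10) = 6/143 ≈ 0.0420.

6/143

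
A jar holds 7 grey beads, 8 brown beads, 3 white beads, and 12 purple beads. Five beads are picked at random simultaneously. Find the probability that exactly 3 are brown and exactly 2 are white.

Unordered draws without replacement: count favorable combinations over C(30,5).
Favorable = C(7,0) · C(8,3) · C(3,2) · C(12,0) = 168; total = C(30,5) = 142506.
P = 168/142506 = 4/3393 ≈ 0.0012.

4/3393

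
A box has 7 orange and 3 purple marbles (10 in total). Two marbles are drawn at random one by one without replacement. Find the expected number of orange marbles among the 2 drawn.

By linearity of expectation, E[X] = Σ P(draw i is orange); by symmetry each draw (even without replacement) has P(orange) = 7/10.
E[X] = 2 · 7/10 = 7/5 ≈ 1.4000.

7/5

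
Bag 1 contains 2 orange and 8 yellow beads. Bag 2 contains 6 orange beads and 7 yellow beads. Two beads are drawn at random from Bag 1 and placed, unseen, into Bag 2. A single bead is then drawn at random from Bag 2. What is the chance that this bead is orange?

32/75

Condition on how many of the transferred beads are orange (from Bag 1: 2 orange of 10; then Bag 2 has 15 total).
  0 orange: C(2,0)C(8,2)/C(10,2) = 28/45; then P = 6/15
  1 orange: C(2,1)C(8,1)/C(10,2) = 16/45; then P = 7/15
  2 orange: C(2,2)C(8,0)/C(10,2) = 1/45; then P = 8/15
P(orange from Bag 2) = 32/75 ≈ 0.4267.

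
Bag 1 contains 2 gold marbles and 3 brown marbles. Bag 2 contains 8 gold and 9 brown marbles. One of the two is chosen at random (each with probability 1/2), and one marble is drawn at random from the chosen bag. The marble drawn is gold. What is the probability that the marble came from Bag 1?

17/37

P(gold | Bag 1) = 2/5; P(gold | Bag 2) = 8/17.
P(gold) = 1/2·2/5 + 1/2·8/17 = 37/85.
By Bayes' rule, P(Bag 1 | gold) = 1/5 / 37/85 = 17/37 ≈ 0.4595.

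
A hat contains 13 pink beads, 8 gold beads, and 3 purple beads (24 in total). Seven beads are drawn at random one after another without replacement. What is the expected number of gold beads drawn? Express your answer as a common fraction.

7/3

By linearity of expectation, E[X] = Σ P(draw i is gold); by symmetry each draw (even without replacement) has P(gold) = 8/24.
E[X] = 7 · 8/24 = 7/3 ≈ 2.3333.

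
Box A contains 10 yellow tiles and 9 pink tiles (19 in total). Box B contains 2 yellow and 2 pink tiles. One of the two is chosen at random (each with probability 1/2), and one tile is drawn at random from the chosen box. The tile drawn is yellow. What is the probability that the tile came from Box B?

P(yellow | Box A) = 10/19; P(yellow | Box B) = 1/2.
P(yellow) = 1/2·10/19 + 1/2·1/2 = 39/76.
By Bayes' rule, P(Box B | yellow) = 1/4 / 39/76 = 19/39 ≈ 0.4872.

19/39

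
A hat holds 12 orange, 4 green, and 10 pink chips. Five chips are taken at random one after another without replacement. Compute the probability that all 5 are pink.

Unordered draws without replacement: count favorable combinations over C(26,5).
Favorable = C(12,0) · C(4,0) · C(10,5) = 252; total = C(26,5) = 65780.
P = 252/65780 = 63/16445 ≈ 0.0038.

63/16445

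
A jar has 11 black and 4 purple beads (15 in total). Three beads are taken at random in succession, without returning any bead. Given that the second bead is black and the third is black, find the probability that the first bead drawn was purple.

P(first=purple and the second bead is black and the third is black) = (4/15)·(11/14)·(10/13) = 44/273.
P(E) = Σ over first color = 33/91 + 44/273 = 11/21.
By Bayes, P(first=purple | E) = 44/273 / 11/21 = 4/13 ≈ 0.3077.

4/13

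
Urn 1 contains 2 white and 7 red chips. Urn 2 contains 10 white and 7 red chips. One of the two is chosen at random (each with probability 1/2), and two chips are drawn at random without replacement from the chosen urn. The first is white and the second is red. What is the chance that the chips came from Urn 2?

45/79

P(E | Urn 1) = 7/36; P(E | Urn 2) = 35/136.
P(E) = 1/2·7/36 + 1/2·35/136 = 553/2448.
By Bayes' rule, P(Urn 2 | E) = 35/272 / 553/2448 = 45/79 ≈ 0.5696.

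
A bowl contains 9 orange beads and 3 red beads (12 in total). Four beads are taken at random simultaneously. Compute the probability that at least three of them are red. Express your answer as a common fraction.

Sum the hypergeometric tail for j = 3,…,3 red beads.
Favorable = C(3,3)·C(9,1) = 9; total = C(12,4) = 495.
P = 9/495 = 1/55 ≈ 0.0182.

1/55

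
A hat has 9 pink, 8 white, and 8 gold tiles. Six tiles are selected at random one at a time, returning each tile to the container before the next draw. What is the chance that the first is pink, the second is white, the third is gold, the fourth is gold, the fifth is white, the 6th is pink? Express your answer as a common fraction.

331776/244140625

Multiply the conditional probability of each draw in order, with replacement (the composition resets each draw).
P = (9/25) · (8/25) · (8/25) · (8/25) · (8/25) · (9/25) = 331776/244140625 ≈ 0.0014.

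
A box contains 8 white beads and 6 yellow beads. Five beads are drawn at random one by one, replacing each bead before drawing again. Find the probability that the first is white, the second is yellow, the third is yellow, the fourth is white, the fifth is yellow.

Multiply the conditional probability of each draw in order, with replacement (the composition resets each draw).
P = (8/14) · (6/14) · (6/14) · (8/14) · (6/14) = 432/16807 ≈ 0.0257.

432/16807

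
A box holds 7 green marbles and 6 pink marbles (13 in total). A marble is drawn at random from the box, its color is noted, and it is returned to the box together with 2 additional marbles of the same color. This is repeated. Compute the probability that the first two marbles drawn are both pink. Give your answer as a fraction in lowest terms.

After a pink draw the box holds 8 pink out of 15.
P = (6/13)·(8/15) = 16/65 ≈ 0.2462.

16/65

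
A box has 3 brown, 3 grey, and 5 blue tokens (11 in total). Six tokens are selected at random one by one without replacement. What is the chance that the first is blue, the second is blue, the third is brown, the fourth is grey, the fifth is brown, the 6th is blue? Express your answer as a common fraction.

1/308

Multiply the conditional probability of each draw in order, without replacement, so each draw removes one from its color and from the total.
P = (5/11) · (4/10) · (3/9) · (3/8) · (2/7) · (3/6) = 1/308 ≈ 0.0032.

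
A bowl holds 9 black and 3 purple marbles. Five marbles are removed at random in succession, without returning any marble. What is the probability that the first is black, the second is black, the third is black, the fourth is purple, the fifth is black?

21/220

Multiply the conditional probability of each draw in order, without replacement, so each draw removes one from its color and from the total.
P = (9/12) · (8/11) · (7/10) · (3/9) · (6/8) = 21/220 ≈ 0.0955.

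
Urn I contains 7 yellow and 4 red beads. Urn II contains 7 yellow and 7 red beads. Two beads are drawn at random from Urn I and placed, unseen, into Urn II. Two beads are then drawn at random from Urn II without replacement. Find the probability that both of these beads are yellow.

833/3300

Condition on how many of the transferred beads are yellow (from Urn I: 7 yellow of 11; then Urn II has 16 total).
  0 yellow: C(7,0)C(4,2)/C(11,2) = 6/55; then P = C(7,2)/C(16,2) = 7/40
  1 yellow: C(7,1)C(4,1)/C(11,2) = 28/55; then P = C(8,2)/C(16,2) = 7/30
  2 yellow: C(7,2)C(4,0)/C(11,2) = 21/55; then P = C(9,2)/C(16,2) = 3/10
P(both yellow) = 833/3300 ≈ 0.2524.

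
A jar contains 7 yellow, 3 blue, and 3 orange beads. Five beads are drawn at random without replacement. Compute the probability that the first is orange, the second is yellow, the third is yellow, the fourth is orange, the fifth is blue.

Multiply the conditional probability of each draw in order, without replacement, so each draw removes one from its color and from the total.
P = (3/13) · (7/12) · (6/11) · (2/10) · (3/9) = 7/1430 ≈ 0.0049.

7/1430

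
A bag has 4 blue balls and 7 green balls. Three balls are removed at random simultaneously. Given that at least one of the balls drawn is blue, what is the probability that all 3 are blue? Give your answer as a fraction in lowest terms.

2/65

P(all 3 blue) = C(4,3)/C(11,3) = 4/165; P(at least one blue) = 1 − C(7,3)/C(11,3) = 26/33.
Since 'all 3 blue' ⊆ 'at least one blue', P(all 3 | at least one) = 4/165 / 26/33 = 2/65 ≈ 0.0308.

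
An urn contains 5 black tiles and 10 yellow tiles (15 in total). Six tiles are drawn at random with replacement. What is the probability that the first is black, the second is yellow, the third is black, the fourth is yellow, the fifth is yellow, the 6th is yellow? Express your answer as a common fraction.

Multiply the conditional probability of each draw in order, with replacement (the composition resets each draw).
P = (5/15) · (10/15) · (5/15) · (10/15) · (10/15) · (10/15) = 16/729 ≈ 0.0219.

16/729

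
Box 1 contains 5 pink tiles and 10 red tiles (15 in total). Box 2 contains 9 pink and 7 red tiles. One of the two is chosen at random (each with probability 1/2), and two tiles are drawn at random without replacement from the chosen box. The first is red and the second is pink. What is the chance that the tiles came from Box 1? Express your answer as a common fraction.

P(E | Box 1) = 5/21; P(E | Box 2) = 21/80.
P(E) = 1/2·5/21 + 1/2·21/80 = 841/3360.
By Bayes' rule, P(Box 1 | E) = 5/42 / 841/3360 = 400/841 ≈ 0.4756.

400/841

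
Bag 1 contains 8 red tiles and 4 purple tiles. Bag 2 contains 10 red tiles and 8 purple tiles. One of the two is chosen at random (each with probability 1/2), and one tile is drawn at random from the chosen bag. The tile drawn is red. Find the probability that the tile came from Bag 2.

P(red | Bag 1) = 2/3; P(red | Bag 2) = 5/9.
P(red) = 1/2·2/3 + 1/2·5/9 = 11/18.
By Bayes' rule, P(Bag 2 | red) = 5/18 / 11/18 = 5/11 ≈ 0.4545.

5/11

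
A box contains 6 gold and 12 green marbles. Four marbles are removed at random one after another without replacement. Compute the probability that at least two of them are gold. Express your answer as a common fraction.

Sum the hypergeometric tail for j = 2,…,4 gold marbles.
Favorable = C(6,2)·C(12,2) + C(6,3)·C(12,1) + C(6,4)·C(12,0) = 1245; total = C(18,4) = 3060.
P = 1245/3060 = 83/204 ≈ 0.4069.

83/204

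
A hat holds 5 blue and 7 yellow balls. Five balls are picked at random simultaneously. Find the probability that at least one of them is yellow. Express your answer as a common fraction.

791/792

Use the complement: P(at least one yellow) = 1 − P(no yellow).
P(none) = C(5,5)/C(12,5) = 1/792.
So P = 1 − 1/792 = 791/792 ≈ 0.9987.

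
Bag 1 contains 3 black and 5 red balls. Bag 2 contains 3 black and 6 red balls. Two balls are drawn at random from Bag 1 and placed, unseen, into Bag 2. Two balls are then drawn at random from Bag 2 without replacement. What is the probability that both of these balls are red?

Condition on how many of the transferred balls are red (from Bag 1: 5 red of 8; then Bag 2 has 11 total).
  0 red: C(5,0)C(3,2)/C(8,2) = 3/28; then P = C(6,2)/C(11,2) = 3/11
  1 red: C(5,1)C(3,1)/C(8,2) = 15/28; then P = C(7,2)/C(11,2) = 21/55
  2 red: C(5,2)C(3,0)/C(8,2) = 5/14; then P = C(8,2)/C(11,2) = 28/55
P(both red) = 32/77 ≈ 0.4156.

32/77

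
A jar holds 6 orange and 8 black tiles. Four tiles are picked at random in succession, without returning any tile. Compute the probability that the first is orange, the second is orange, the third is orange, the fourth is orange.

15/1001

Multiply the conditional probability of each draw in order, without replacement, so each draw removes one from its color and from the total.
P = (6/14) · (5/13) · (4/12) · (3/11) = 15/1001 ≈ 0.0150.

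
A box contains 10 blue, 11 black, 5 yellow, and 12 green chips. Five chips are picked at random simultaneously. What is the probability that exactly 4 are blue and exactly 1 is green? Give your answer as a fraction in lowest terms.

60/11951

Unordered draws without replacement: count favorable combinations over C(38,5).
Favorable = C(10,4) · C(11,0) · C(5,0) · C(12,1) = 2520; total = C(38,5) = 501942.
P = 2520/501942 = 60/11951 ≈ 0.0050.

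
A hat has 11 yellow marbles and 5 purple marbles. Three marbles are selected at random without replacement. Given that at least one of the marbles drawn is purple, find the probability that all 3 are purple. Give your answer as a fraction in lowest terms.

2/79

P(all 3 purple) = C(5,3)/C(16,3) = 1/56; P(at least one purple) = 1 − C(11,3)/C(16,3) = 79/112.
Since 'all 3 purple' ⊆ 'at least one purple', P(all 3 | at least one) = 1/56 / 79/112 = 2/79 ≈ 0.0253.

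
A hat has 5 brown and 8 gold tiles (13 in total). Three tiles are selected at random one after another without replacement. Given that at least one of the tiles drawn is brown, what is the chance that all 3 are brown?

1/23

P(all 3 brown) = C(5,3)/C(13,3) = 5/143; P(at least one brown) = 1 − C(8,3)/C(13,3) = 115/143.
Since 'all 3 brown' ⊆ 'at least one brown', P(all 3 | at least one) = 5/143 / 115/143 = 1/23 ≈ 0.0435.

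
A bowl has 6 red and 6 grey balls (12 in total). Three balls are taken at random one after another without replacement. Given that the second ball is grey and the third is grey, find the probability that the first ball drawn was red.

3/5

P(first=red and the second ball is grey and the third is grey) = (6/12)·(6/11)·(5/10) = 3/22.
P(E) = Σ over first color = 3/22 + 1/11 = 5/22.
By Bayes, P(first=red | E) = 3/22 / 5/22 = 3/5 ≈ 0.6000.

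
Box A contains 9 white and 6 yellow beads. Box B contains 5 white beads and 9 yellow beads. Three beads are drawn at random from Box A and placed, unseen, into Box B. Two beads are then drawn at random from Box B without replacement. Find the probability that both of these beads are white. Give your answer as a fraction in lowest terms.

701/4760

Condition on how many of the transferred beads are white (from Box A: 9 white of 15; then Box B has 17 total).
  0 white: C(9,0)C(6,3)/C(15,3) = 4/91; then P = C(5,2)/C(17,2) = 5/68
  1 white: C(9,1)C(6,2)/C(15,3) = 27/91; then P = C(6,2)/C(17,2) = 15/136
  2 white: C(9,2)C(6,1)/C(15,3) = 216/455; then P = C(7,2)/C(17,2) = 21/136
  3 white: C(9,3)C(6,0)/C(15,3) = 12/65; then P = C(8,2)/C(17,2) = 7/34
P(both white) = 701/4760 ≈ 0.1473.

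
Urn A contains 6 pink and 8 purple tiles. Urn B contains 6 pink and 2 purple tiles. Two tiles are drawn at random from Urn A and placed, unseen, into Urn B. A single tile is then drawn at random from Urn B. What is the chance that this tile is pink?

24/35

Condition on how many of the transferred tiles are pink (from Urn A: 6 pink of 14; then Urn B has 10 total).
  0 pink: C(6,0)C(8,2)/C(14,2) = 4/13; then P = 6/10
  1 pink: C(6,1)C(8,1)/C(14,2) = 48/91; then P = 7/10
  2 pink: C(6,2)C(8,0)/C(14,2) = 15/91; then P = 8/10
P(pink from Urn B) = 24/35 ≈ 0.6857.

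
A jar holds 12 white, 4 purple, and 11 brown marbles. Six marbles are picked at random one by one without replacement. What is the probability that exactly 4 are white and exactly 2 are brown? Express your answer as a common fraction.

55/598

Unordered draws without replacement: count favorable combinations over C(27,6).
Favorable = C(12,4) · C(4,0) · C(11,2) = 27225; total = C(27,6) = 296010.
P = 27225/296010 = 55/598 ≈ 0.0920.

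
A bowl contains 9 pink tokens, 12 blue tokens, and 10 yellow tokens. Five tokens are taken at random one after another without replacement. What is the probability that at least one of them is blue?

17587/18879

Use the complement: P(at least one blue) = 1 − P(no blue).
P(none) = C(19,5)/C(31,5) = 11628/169911.
So P = 1 − 11628/169911 = 17587/18879 ≈ 0.9316.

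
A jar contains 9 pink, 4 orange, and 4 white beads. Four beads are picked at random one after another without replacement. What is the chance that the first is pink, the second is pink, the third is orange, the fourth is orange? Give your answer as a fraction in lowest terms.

Multiply the conditional probability of each draw in order, without replacement, so each draw removes one from its color and from the total.
P = (9/17) · (8/16) · (4/15) · (3/14) = 9/595 ≈ 0.0151.

9/595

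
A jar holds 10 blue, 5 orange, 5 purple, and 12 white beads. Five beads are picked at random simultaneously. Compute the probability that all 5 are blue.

9/7192

Unordered draws without replacement: count favorable combinations over C(32,5).
Favorable = C(10,5) · C(5,0) · C(5,0) · C(12,0) = 252; total = C(32,5) = 201376.
P = 252/201376 = 9/7192 ≈ 0.0013.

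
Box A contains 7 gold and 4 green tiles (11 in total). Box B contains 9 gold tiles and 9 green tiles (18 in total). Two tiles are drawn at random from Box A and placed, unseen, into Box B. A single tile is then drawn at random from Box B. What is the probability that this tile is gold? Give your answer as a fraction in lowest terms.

Condition on how many of the transferred tiles are gold (from Box A: 7 gold of 11; then Box B has 20 total).
  0 gold: C(7,0)C(4,2)/C(11,2) = 6/55; then P = 9/20
  1 gold: C(7,1)C(4,1)/C(11,2) = 28/55; then P = 10/20
  2 gold: C(7,2)C(4,0)/C(11,2) = 21/55; then P = 11/20
P(gold from Box B) = 113/220 ≈ 0.5136.

113/220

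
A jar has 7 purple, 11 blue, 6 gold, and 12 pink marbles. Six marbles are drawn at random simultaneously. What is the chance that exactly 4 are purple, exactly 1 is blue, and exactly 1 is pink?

Unordered draws without replacement: count favorable combinations over C(36,6).
Favorable = C(7,4) · C(11,1) · C(6,0) · C(12,1) = 4620; total = C(36,6) = 1947792.
P = 4620/1947792 = 5/2108 ≈ 0.0024.

5/2108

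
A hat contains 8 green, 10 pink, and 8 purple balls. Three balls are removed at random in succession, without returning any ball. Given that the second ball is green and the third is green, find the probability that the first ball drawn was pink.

P(first=pink and the second ball is green and the third is green) = (10/26)·(8/25)·(7/24) = 7/195.
P(E) = Σ over first color = 7/325 + 7/195 + 28/975 = 28/325.
By Bayes, P(first=pink | E) = 7/195 / 28/325 = 5/12 ≈ 0.4167.

5/12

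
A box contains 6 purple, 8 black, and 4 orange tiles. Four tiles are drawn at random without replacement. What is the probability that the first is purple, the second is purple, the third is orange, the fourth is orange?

1/204

Multiply the conditional probability of each draw in order, without replacement, so each draw removes one from its color and from the total.
P = (6/18) · (5/17) · (4/16) · (3/15) = 1/204 ≈ 0.0049.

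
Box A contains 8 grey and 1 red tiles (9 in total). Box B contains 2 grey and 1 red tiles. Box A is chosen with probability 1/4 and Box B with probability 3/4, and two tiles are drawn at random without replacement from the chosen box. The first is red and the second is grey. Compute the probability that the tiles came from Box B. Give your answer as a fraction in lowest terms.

9/10

P(E | Box A) = 1/9; P(E | Box B) = 1/3.
P(E) = 1/4·1/9 + 3/4·1/3 = 5/18.
By Bayes' rule, P(Box B | E) = 1/4 / 5/18 = 9/10 ≈ 0.9000.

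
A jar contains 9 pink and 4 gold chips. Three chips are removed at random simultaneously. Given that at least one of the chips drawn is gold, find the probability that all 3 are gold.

2/101

P(all 3 gold) = C(4,3)/C(13,3) = 2/143; P(at least one gold) = 1 − C(9,3)/C(13,3) = 101/143.
Since 'all 3 gold' ⊆ 'at least one gold', P(all 3 | at least one) = 2/143 / 101/143 = 2/101 ≈ 0.0198.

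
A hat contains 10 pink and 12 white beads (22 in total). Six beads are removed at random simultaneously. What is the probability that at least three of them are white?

Sum the hypergeometric tail for j = 3,…,6 white beads.
Favorable = C(12,3)·C(10,3) + C(12,4)·C(10,2) + C(12,5)·C(10,1) + C(12,6)·C(10,0) = 57519; total = C(22,6) = 74613.
P = 57519/74613 = 249/323 ≈ 0.7709.

249/323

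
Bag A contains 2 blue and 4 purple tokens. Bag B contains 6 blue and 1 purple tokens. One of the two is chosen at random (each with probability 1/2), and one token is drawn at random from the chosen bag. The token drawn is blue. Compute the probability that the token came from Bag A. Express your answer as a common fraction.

7/25

P(blue | Bag A) = 1/3; P(blue | Bag B) = 6/7.
P(blue) = 1/2·1/3 + 1/2·6/7 = 25/42.
By Bayes' rule, P(Bag A | blue) = 1/6 / 25/42 = 7/25 ≈ 0.2800.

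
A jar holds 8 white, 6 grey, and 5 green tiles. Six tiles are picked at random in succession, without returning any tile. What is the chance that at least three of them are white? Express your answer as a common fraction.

Sum the hypergeometric tail for j = 3,…,6 white tiles.
Favorable = C(8,3)·C(11,3) + C(8,4)·C(11,2) + C(8,5)·C(11,1) + C(8,6)·C(11,0) = 13734; total = C(19,6) = 27132.
P = 13734/27132 = 327/646 ≈ 0.5062.

327/646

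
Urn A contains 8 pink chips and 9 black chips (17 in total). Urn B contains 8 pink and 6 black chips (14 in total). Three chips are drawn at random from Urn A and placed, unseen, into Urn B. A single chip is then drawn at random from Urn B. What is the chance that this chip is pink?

160/289

Condition on how many of the transferred chips are pink (from Urn A: 8 pink of 17; then Urn B has 17 total).
  0 pink: C(8,0)C(9,3)/C(17,3) = 21/170; then P = 8/17
  1 pink: C(8,1)C(9,2)/C(17,3) = 36/85; then P = 9/17
  2 pink: C(8,2)C(9,1)/C(17,3) = 63/170; then P = 10/17
  3 pink: C(8,3)C(9,0)/C(17,3) = 7/85; then P = 11/17
P(pink from Urn B) = 160/289 ≈ 0.5536.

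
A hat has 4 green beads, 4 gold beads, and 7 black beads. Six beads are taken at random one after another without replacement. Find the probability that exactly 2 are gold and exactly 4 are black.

Unordered draws without replacement: count favorable combinations over C(15,6).
Favorable = C(4,0) · C(4,2) · C(7,4) = 210; total = C(15,6) = 5005.
P = 210/5005 = 6/143 ≈ 0.0420.

6/143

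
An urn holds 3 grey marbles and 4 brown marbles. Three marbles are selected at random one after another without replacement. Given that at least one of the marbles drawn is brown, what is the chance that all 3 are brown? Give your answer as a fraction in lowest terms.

P(all 3 brown) = C(4,3)/C(7,3) = 4/35; P(at least one brown) = 1 − C(3,3)/C(7,3) = 34/35.
Since 'all 3 brown' ⊆ 'at least one brown', P(all 3 | at least one) = 4/35 / 34/35 = 2/17 ≈ 0.1176.

2/17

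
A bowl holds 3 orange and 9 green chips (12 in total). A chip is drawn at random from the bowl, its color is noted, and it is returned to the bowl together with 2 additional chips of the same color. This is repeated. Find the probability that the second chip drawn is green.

Condition on the first draw. If first is green (prob 9/12), second-green has prob (11)/(14); if not (prob 3/12), it has prob 9/(14).
P = (9/12)·(11/14) + (3/12)·(9/14) = 3/4 ≈ 0.7500.

3/4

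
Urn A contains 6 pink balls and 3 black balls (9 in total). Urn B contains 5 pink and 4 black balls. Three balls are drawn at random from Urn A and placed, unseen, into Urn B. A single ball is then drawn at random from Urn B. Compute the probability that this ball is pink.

7/12

Condition on how many of the transferred balls are pink (from Urn A: 6 pink of 9; then Urn B has 12 total).
  0 pink: C(6,0)C(3,3)/C(9,3) = 1/84; then P = 5/12
  1 pink: C(6,1)C(3,2)/C(9,3) = 3/14; then P = 6/12
  2 pink: C(6,2)C(3,1)/C(9,3) = 15/28; then P = 7/12
  3 pink: C(6,3)C(3,0)/C(9,3) = 5/21; then P = 8/12
P(pink from Urn B) = 7/12 ≈ 0.5833.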